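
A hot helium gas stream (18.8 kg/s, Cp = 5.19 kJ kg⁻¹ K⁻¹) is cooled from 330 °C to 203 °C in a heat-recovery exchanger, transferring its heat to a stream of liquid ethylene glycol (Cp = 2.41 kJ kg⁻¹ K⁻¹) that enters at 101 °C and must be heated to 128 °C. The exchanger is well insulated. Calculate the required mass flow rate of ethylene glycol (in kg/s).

ṁ_c = 190 kg/s

Heat released by hot stream: Q = 18.8 × 5.19 × (330 − 203) = 12392 kJ/s
Energy balance on cold side (adiabatic exchanger): Q = ṁ_c·Cp_c·(T_c,out − T_c,in)
ṁ_c = 12392 / [2.41 × (128 − 101)] = 190.44 kg/s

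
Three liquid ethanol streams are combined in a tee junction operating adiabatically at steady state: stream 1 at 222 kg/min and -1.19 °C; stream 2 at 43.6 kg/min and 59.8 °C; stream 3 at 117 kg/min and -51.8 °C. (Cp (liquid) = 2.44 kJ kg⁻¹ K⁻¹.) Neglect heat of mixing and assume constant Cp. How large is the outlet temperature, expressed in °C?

No heat crosses the boundary, so H_out = H_in.
T_out = Σ ṁᵢCp,ᵢTᵢ / Σ ṁᵢCp,ᵢ
      = -9070.7 / 933.54 = -9.7164 °C

T_out = -9.72 °C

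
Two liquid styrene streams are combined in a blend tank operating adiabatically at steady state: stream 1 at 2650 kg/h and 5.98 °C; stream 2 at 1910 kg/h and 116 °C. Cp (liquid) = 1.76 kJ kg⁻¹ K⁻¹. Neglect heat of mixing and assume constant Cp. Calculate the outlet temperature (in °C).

Energy balance with Q = 0: Σ ṁᵢCp,ᵢ(T_out − Tᵢ) = 0
Σ ṁᵢCp,ᵢTᵢ = 2650×1.76×5.98 + 1910×1.76×116 = 417840
Σ ṁᵢCp,ᵢ = 2650×1.76 + 1910×1.76 = 8025.6
T_out = 417840 / 8025.6 = 52.063 °C

T_out = 52.1 °C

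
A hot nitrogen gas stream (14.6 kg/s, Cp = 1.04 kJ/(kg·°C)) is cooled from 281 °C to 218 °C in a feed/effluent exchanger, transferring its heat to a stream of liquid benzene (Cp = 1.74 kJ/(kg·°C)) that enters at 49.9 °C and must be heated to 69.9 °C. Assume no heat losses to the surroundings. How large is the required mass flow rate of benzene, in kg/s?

Heat released by hot stream: Q = 14.6 × 1.04 × (281 − 218) = 956.59 kJ/s
Energy balance on cold side (adiabatic exchanger): Q = ṁ_c·Cp_c·(T_c,out − T_c,in)
ṁ_c = 956.59 / [1.74 × (69.9 − 49.9)] = 27.488 kg/s

ṁ_c = 27.5 kg/s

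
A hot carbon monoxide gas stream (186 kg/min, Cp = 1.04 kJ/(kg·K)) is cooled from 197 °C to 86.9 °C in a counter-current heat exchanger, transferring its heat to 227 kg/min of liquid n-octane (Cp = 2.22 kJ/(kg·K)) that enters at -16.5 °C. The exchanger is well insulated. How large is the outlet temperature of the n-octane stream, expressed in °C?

Heat released by hot stream: Q = 186 × 1.04 × (197 − 86.9) = 21298 kJ/min
Energy balance on cold side (adiabatic exchanger): Q = ṁ_c·Cp_c·(T_c,out − T_c,in)
T_c,out = -16.5 + 21298/(227 × 2.22) = 25.762 °C

T_c,out = 25.8 °C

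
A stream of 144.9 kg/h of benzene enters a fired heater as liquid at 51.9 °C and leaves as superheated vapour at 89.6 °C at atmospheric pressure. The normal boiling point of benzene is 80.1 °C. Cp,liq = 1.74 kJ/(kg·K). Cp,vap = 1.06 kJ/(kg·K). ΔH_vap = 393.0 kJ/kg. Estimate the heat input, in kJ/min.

liquid 51.9→80.1 °C: 49.068 kJ/kg
vaporisation at 80.1 °C: 393 kJ/kg
vapour 80.1→89.6 °C: 10.07 kJ/kg
Δh = 49.068 + 393 + 10.07 = 452.14 kJ/kg
Q = ṁ·Δh = 144.9 kg/h × 452.14 kJ/kg = 65515 kJ/h
|Q| = 18.199 kW = 1091.9 kJ/min

Q = 1090 kJ/min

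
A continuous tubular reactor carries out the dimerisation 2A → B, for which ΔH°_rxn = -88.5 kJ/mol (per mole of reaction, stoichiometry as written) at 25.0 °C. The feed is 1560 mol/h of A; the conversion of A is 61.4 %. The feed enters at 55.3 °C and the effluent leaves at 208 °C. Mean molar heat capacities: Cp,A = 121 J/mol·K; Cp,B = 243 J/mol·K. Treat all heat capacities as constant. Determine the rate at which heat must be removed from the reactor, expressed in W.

Extent of reaction ξ = 0.614 × 1560 / 2 = 478.92 mol/h
Reaction term: ξ·ΔH°_rxn = 478.92 × -88.5 = -42384 kJ/h
Sensible, feed 55.3→25 °C: -5719.4 kJ/h
Outlet flows (mol/h): A 602.16, B 478.92
Sensible, products 25→208 °C: 34631 kJ/h
Q = ΔH = -13473 kJ/h = -3.7425 kW
Heat removed = 3742.5 W

Q_out = 3740 W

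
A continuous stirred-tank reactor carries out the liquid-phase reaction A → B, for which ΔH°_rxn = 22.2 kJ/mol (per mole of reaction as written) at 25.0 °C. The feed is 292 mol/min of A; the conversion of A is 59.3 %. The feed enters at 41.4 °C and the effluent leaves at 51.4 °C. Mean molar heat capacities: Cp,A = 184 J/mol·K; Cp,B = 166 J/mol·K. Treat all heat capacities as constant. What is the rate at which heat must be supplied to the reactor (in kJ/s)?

Q_in = 71.7 kJ/s

Extent of reaction ξ = 0.593 × 292 = 173.16 mol/min
Reaction term: ξ·ΔH°_rxn = 173.16 × 22.2 = 3844.1 kJ/min
Sensible, feed 41.4→25 °C: -881.14 kJ/min
Outlet flows (mol/min): A 118.84, B 173.16
Sensible, products 25→51.4 °C: 1336.1 kJ/min
Q = ΔH = 4299.1 kJ/min = 71.651 kW
Heat supplied = 71.651 kJ/s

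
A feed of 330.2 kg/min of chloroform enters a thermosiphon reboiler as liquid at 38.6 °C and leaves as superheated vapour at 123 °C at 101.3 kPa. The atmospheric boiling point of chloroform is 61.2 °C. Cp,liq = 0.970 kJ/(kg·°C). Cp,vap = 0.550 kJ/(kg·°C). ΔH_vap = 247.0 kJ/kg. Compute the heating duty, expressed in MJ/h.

liquid 38.6→61.2 °C: 21.922 kJ/kg
vaporisation at 61.2 °C: 247 kJ/kg
vapour 61.2→123 °C: 33.99 kJ/kg
Δh = 21.922 + 247 + 33.99 = 302.91 kJ/kg
Q = ṁ·Δh = 330.2 kg/min × 302.91 kJ/kg = 100020 kJ/min
|Q| = 1667 kW = 6001.3 MJ/h

Q = 6000 MJ/h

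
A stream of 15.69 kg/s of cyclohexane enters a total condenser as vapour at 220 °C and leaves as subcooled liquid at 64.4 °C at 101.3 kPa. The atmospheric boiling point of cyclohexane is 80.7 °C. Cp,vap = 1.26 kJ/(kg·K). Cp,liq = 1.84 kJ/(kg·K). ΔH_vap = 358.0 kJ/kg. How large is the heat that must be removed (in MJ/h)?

vapour 220→80.7 °C: -175.52 kJ/kg
condensation at 80.7 °C: -358 kJ/kg
liquid 80.7→64.4 °C: -29.992 kJ/kg
Δh = -175.52 + -358 + -29.992 = -563.51 kJ/kg
Q = ṁ·Δh = 15.69 kg/s × -563.51 kJ/kg = -8841.5 kJ/s
|Q| = 8841.5 kW = 31829 MJ/h

Q_c = 31800 MJ/h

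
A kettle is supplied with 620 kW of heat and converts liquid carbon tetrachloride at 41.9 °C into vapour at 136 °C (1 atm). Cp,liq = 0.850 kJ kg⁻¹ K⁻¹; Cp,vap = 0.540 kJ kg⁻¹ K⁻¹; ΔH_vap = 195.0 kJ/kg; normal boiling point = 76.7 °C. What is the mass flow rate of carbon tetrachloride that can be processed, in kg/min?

ṁ = 145 kg/min

Δh = 0.850×(76.7−41.9) + 195.0 + 0.540×(136−76.7) = 256.6 kJ/kg
Q = 620 kW = 620 kJ/s = 37200 kJ/min
ṁ = Q/Δh = 37200 / 256.6 = 144.97 kg/min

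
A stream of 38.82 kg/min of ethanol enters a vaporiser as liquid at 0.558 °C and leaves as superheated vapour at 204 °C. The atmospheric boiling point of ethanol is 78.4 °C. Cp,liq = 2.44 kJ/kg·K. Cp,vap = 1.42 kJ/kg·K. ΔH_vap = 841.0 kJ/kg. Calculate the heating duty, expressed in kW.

liquid 0.558→78.4 °C: 189.93 kJ/kg
vaporisation at 78.4 °C: 841 kJ/kg
vapour 78.4→204 °C: 178.35 kJ/kg
Δh = 189.93 + 841 + 178.35 = 1209.3 kJ/kg
Q = ṁ·Δh = 38.82 kg/min × 1209.3 kJ/kg = 46945 kJ/min
|Q| = 782.41 kW

Q = 782 kW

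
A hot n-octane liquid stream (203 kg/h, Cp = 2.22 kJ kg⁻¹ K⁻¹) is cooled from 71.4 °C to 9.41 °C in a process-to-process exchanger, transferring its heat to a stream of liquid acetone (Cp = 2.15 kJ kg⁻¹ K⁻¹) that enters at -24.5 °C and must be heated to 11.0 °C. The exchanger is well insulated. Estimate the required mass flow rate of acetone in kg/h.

Heat released by hot stream: Q = 203 × 2.22 × (71.4 − 9.41) = 27936 kJ/h
Energy balance on cold side (adiabatic exchanger): Q = ṁ_c·Cp_c·(T_c,out − T_c,in)
ṁ_c = 27936 / [2.15 × (11.0 − -24.5)] = 366.02 kg/h

ṁ_c = 366 kg/h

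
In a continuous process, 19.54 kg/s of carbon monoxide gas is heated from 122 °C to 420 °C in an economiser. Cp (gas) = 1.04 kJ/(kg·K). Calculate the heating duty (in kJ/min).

Q = ṁ·Cp·ΔT = 19.54 × 1.04 × (420 − 122) = 6055.8 kJ/s
Heating duty = 363350 kJ/min

Q = 363000 kJ/min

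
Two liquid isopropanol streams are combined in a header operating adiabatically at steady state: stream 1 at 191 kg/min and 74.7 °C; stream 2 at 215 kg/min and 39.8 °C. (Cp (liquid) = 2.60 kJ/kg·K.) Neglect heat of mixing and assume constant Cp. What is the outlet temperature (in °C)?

No heat crosses the boundary, so H_out = H_in.
Σ ṁᵢCp,ᵢTᵢ = 191×2.60×74.7 + 215×2.60×39.8 = 59344
Σ ṁᵢCp,ᵢ = 191×2.60 + 215×2.60 = 1055.6
T_out = 59344 / 1055.6 = 56.218 °C

T_out = 56.2 °C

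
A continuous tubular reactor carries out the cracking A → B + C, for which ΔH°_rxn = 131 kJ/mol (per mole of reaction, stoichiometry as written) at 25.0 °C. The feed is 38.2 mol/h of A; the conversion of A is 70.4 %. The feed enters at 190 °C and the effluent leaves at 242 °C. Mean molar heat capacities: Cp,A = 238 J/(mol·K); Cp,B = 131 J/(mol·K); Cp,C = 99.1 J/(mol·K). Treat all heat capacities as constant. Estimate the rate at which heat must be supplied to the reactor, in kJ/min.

Extent of reaction ξ = 0.704 × 38.2 = 26.893 mol/h
Reaction term: ξ·ΔH°_rxn = 26.893 × 131 = 3523 kJ/h
Sensible, feed 190→25 °C: -1500.1 kJ/h
Outlet flows (mol/h): A 11.307, B 26.893, C 26.893
Sensible, products 25→242 °C: 1926.8 kJ/h
Q = ΔH = 3949.6 kJ/h = 1.0971 kW
Heat supplied = 65.827 kJ/min

Q_in = 65.8 kJ/min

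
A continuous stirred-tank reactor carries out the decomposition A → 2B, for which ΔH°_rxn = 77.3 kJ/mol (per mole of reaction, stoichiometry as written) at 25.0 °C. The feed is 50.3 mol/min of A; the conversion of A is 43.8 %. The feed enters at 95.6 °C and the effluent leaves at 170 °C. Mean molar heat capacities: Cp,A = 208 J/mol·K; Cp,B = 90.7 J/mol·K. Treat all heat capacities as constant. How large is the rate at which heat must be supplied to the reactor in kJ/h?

Extent of reaction ξ = 0.438 × 50.3 = 22.031 mol/min
Reaction term: ξ·ΔH°_rxn = 22.031 × 77.3 = 1703 kJ/min
Sensible, feed 95.6→25 °C: -738.65 kJ/min
Outlet flows (mol/min): A 28.269, B 44.063
Sensible, products 25→170 °C: 1432.1 kJ/min
Q = ΔH = 2396.5 kJ/min = 39.941 kW
Heat supplied = 143790 kJ/h

Q_in = 144000 kJ/h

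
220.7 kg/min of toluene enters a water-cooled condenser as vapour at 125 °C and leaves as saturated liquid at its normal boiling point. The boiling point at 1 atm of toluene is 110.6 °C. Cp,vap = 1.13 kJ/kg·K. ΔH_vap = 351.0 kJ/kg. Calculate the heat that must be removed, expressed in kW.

Q_c = 1350 kW

vapour 125→110.6 °C: -16.272 kJ/kg
condensation at 110.6 °C: -351 kJ/kg
Δh = -16.272 + -351 = -367.27 kJ/kg
Q = ṁ·Δh = 220.7 kg/min × -367.27 kJ/kg = -81057 kJ/min
|Q| = 1350.9 kW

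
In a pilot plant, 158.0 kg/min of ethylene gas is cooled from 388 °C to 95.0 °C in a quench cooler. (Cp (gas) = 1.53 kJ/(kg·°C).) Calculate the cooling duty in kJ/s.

Q_c = 1180 kJ/s

Q = ṁ·Cp·ΔT = 158.0 × 1.53 × (95.0 − 388) = -70830 kJ/min
Converting: 70830 / 60 s = 1180.5 kW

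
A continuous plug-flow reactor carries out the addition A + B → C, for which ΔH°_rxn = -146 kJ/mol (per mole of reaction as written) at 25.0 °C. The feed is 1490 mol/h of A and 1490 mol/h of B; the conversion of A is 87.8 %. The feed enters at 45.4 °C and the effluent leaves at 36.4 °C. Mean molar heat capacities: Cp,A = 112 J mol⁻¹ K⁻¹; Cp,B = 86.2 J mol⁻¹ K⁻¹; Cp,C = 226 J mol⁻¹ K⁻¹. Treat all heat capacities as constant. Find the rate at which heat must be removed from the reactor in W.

Q_out = 53700 W

Extent of reaction ξ = 0.878 × 1490 = 1308.2 mol/h
Reaction term: ξ·ΔH°_rxn = 1308.2 × -146 = -191000 kJ/h
Sensible, feed 45.4→25 °C: -6024.5 kJ/h
Outlet flows (mol/h): A 181.78, B 181.78, C 1308.2
Sensible, products 25→36.4 °C: 3781.2 kJ/h
Q = ΔH = -193240 kJ/h = -53.679 kW
Heat removed = 53679 W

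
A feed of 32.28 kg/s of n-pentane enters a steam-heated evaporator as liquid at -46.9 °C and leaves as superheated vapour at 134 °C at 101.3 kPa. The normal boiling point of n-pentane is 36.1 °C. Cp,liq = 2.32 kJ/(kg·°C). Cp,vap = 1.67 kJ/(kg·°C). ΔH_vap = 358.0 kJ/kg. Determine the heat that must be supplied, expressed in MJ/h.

Q = 83000 MJ/h

liquid -46.9→36.1 °C: 192.56 kJ/kg
vaporisation at 36.1 °C: 358 kJ/kg
vapour 36.1→134 °C: 163.49 kJ/kg
Δh = 192.56 + 358 + 163.49 = 714.05 kJ/kg
Q = ṁ·Δh = 32.28 kg/s × 714.05 kJ/kg = 23050 kJ/s
|Q| = 23050 kW = 82979 MJ/h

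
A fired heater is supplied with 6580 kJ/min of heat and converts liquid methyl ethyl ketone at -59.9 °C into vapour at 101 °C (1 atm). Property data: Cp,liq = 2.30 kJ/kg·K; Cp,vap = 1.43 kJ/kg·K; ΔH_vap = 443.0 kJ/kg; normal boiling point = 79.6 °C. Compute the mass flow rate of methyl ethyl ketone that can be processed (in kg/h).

Δh = 2.30×(79.6−-59.9) + 443.0 + 1.43×(101−79.6) = 794.45 kJ/kg
Q = 6580 kJ/min = 109.67 kJ/s = 394800 kJ/h
ṁ = Q/Δh = 394800 / 794.45 = 496.95 kg/h

ṁ = 497 kg/h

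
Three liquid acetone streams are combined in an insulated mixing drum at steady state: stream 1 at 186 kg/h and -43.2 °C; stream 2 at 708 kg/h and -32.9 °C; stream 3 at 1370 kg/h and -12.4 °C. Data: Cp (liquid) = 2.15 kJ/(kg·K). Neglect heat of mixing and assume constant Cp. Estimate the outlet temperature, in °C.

T_out = -21.3 °C

Energy balance with Q = 0: Σ ṁᵢCp,ᵢ(T_out − Tᵢ) = 0
Σ ṁᵢCp,ᵢTᵢ = 186×2.15×-43.2 + 708×2.15×-32.9 + 1370×2.15×-12.4 = -103880
Σ ṁᵢCp,ᵢ = 186×2.15 + 708×2.15 + 1370×2.15 = 4867.6
T_out = -103880 / 4867.6 = -21.341 °C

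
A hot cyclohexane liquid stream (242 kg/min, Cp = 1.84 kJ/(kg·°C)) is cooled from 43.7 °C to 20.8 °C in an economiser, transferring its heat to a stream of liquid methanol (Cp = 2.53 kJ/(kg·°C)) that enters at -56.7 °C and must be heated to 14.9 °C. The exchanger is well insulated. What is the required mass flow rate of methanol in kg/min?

Heat released by hot stream: Q = 242 × 1.84 × (43.7 − 20.8) = 10197 kJ/min
Energy balance on cold side (adiabatic exchanger): Q = ṁ_c·Cp_c·(T_c,out − T_c,in)
ṁ_c = 10197 / [2.53 × (14.9 − -56.7)] = 56.291 kg/min

ṁ_c = 56.3 kg/min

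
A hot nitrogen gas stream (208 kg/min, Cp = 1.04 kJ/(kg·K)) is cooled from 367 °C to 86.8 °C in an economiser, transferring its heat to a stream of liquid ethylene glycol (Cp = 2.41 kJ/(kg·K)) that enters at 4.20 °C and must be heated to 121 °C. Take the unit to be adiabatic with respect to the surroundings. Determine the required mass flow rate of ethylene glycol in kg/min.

Heat released by hot stream: Q = 208 × 1.04 × (367 − 86.8) = 60613 kJ/min
Energy balance on cold side (adiabatic exchanger): Q = ṁ_c·Cp_c·(T_c,out − T_c,in)
ṁ_c = 60613 / [2.41 × (121 − 4.20)] = 215.33 kg/min

ṁ_c = 215 kg/min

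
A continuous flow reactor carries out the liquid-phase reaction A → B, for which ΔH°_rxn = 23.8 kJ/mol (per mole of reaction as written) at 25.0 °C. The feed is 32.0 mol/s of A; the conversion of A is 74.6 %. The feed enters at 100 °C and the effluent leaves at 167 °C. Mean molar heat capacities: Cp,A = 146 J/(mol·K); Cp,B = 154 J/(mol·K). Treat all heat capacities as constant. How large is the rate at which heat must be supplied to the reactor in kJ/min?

Extent of reaction ξ = 0.746 × 32.0 = 23.872 mol/s
Reaction term: ξ·ΔH°_rxn = 23.872 × 23.8 = 568.15 kJ/s
Sensible, feed 100→25 °C: -350.4 kJ/s
Outlet flows (mol/s): A 8.128, B 23.872
Sensible, products 25→167 °C: 690.54 kJ/s
Q = ΔH = 908.3 kJ/s = 908.3 kW
Heat supplied = 54498 kJ/min

Q_in = 54500 kJ/min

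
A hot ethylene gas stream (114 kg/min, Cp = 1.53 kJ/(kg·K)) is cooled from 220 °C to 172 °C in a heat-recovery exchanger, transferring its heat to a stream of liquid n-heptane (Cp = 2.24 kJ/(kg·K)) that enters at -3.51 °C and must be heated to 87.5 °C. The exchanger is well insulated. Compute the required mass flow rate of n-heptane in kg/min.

ṁ_c = 41.1 kg/min

Heat released by hot stream: Q = 114 × 1.53 × (220 − 172) = 8372.2 kJ/min
Energy balance on cold side (adiabatic exchanger): Q = ṁ_c·Cp_c·(T_c,out − T_c,in)
ṁ_c = 8372.2 / [2.24 × (87.5 − -3.51)] = 41.068 kg/min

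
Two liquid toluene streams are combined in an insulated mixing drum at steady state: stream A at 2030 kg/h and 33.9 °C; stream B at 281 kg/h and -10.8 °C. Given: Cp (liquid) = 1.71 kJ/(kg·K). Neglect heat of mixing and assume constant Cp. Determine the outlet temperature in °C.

Energy balance with Q = 0: Σ ṁᵢCp,ᵢ(T_out − Tᵢ) = 0
T_out = Σ ṁᵢCp,ᵢTᵢ / Σ ṁᵢCp,ᵢ
      = 112490 / 3951.8 = 28.465 °C

T_out = 28.5 °C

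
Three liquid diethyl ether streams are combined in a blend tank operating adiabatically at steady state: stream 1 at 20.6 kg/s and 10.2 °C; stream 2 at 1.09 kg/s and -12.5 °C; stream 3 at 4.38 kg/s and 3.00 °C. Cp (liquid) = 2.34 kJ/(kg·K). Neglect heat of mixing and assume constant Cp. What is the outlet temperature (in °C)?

T_out = 8.04 °C

Energy balance with Q = 0: Σ ṁᵢCp,ᵢ(T_out − Tᵢ) = 0
Σ ṁᵢCp,ᵢTᵢ = 20.6×2.34×10.2 + 1.09×2.34×-12.5 + 4.38×2.34×3.00 = 490.55
Σ ṁᵢCp,ᵢ = 20.6×2.34 + 1.09×2.34 + 4.38×2.34 = 61.004
T_out = 490.55 / 61.004 = 8.0412 °C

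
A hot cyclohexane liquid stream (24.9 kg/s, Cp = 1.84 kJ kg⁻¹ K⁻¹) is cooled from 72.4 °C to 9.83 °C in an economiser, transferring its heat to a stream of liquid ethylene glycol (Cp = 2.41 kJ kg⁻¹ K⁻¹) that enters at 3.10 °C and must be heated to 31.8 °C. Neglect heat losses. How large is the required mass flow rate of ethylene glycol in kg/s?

ṁ_c = 41.4 kg/s

Heat released by hot stream: Q = 24.9 × 1.84 × (72.4 − 9.83) = 2866.7 kJ/s
Energy balance on cold side (adiabatic exchanger): Q = ṁ_c·Cp_c·(T_c,out − T_c,in)
ṁ_c = 2866.7 / [2.41 × (31.8 − 3.10)] = 41.446 kg/s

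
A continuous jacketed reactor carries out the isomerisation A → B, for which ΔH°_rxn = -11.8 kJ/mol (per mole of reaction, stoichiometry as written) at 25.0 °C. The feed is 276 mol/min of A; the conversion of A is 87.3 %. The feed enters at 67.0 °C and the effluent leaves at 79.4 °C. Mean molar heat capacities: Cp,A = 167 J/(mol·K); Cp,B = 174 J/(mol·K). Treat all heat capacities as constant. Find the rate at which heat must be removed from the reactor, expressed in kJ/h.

Extent of reaction ξ = 0.873 × 276 = 240.95 mol/min
Reaction term: ξ·ΔH°_rxn = 240.95 × -11.8 = -2843.2 kJ/min
Sensible, feed 67.0→25 °C: -1935.9 kJ/min
Outlet flows (mol/min): A 35.052, B 240.95
Sensible, products 25→79.4 °C: 2599.2 kJ/min
Q = ΔH = -2179.9 kJ/min = -36.332 kW
Heat removed = 130790 kJ/h

Q_out = 131000 kJ/h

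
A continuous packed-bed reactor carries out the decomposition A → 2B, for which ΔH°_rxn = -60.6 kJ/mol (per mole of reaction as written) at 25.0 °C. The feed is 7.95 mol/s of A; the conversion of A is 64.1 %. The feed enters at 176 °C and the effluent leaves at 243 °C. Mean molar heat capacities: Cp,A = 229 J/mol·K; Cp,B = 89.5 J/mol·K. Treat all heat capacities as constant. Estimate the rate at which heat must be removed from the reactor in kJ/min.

Extent of reaction ξ = 0.641 × 7.95 = 5.096 mol/s
Reaction term: ξ·ΔH°_rxn = 5.096 × -60.6 = -308.81 kJ/s
Sensible, feed 176→25 °C: -274.9 kJ/s
Outlet flows (mol/s): A 2.854, B 10.192
Sensible, products 25→243 °C: 341.33 kJ/s
Q = ΔH = -242.38 kJ/s = -242.38 kW
Heat removed = 14543 kJ/min

Q_out = 14500 kJ/min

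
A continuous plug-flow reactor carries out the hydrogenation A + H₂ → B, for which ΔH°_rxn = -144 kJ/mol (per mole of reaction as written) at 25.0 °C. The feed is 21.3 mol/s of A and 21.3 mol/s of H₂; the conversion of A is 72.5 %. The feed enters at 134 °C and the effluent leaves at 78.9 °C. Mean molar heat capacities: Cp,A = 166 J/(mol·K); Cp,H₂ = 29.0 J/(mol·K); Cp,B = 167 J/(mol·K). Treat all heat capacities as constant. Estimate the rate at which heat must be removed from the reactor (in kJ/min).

Extent of reaction ξ = 0.725 × 21.3 = 15.443 mol/s
Reaction term: ξ·ΔH°_rxn = 15.443 × -144 = -2223.7 kJ/s
Sensible, feed 134→25 °C: -452.73 kJ/s
Outlet flows (mol/s): A 5.8575, H₂ 5.8575, B 15.443
Sensible, products 25→78.9 °C: 200.57 kJ/s
Q = ΔH = -2475.9 kJ/s = -2475.9 kW
Heat removed = 148550 kJ/min

Q_out = 149000 kJ/min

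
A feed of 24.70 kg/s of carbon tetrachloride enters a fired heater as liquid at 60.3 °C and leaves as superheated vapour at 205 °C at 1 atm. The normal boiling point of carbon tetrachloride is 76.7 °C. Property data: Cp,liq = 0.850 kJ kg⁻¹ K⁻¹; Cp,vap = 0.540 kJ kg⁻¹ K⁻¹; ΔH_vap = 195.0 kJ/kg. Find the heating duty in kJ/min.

Q = 412000 kJ/min

liquid 60.3→76.7 °C: 13.94 kJ/kg
vaporisation at 76.7 °C: 195 kJ/kg
vapour 76.7→205 °C: 69.282 kJ/kg
Δh = 13.94 + 195 + 69.282 = 278.22 kJ/kg
Q = ṁ·Δh = 24.70 kg/s × 278.22 kJ/kg = 6872.1 kJ/s
|Q| = 6872.1 kW = 412330 kJ/min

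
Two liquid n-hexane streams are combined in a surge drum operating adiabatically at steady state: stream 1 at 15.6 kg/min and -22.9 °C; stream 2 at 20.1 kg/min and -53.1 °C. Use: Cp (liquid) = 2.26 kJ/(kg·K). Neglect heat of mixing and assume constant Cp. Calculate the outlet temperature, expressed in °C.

Energy balance with Q = 0: Σ ṁᵢCp,ᵢ(T_out − Tᵢ) = 0
Σ ṁᵢCp,ᵢTᵢ = 15.6×2.26×-22.9 + 20.1×2.26×-53.1 = -3219.5
Σ ṁᵢCp,ᵢ = 15.6×2.26 + 20.1×2.26 = 80.682
T_out = -3219.5 / 80.682 = -39.903 °C

T_out = -39.9 °C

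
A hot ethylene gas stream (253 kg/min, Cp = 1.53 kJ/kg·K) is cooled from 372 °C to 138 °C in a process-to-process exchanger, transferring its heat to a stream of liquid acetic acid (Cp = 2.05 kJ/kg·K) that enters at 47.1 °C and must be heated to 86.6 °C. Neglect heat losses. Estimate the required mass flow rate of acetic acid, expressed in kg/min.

Heat released by hot stream: Q = 253 × 1.53 × (372 − 138) = 90579 kJ/min
Energy balance on cold side (adiabatic exchanger): Q = ṁ_c·Cp_c·(T_c,out − T_c,in)
ṁ_c = 90579 / [2.05 × (86.6 − 47.1)] = 1118.6 kg/min

ṁ_c = 1120 kg/min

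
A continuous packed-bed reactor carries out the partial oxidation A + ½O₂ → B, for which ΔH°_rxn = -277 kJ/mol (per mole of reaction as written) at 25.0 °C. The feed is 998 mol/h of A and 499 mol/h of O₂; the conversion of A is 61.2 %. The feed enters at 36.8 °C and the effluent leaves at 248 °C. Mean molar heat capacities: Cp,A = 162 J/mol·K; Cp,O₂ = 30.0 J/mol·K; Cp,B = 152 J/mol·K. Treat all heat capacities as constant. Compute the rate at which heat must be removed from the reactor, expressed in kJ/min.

Q_out = 2250 kJ/min

Extent of reaction ξ = 0.612 × 998 = 610.78 mol/h
Reaction term: ξ·ΔH°_rxn = 610.78 × -277 = -169180 kJ/h
Sensible, feed 36.8→25 °C: -2084.4 kJ/h
Outlet flows (mol/h): A 387.22, O₂ 193.61, B 610.78
Sensible, products 25→248 °C: 35987 kJ/h
Q = ΔH = -135280 kJ/h = -37.578 kW
Heat removed = 2254.7 kJ/min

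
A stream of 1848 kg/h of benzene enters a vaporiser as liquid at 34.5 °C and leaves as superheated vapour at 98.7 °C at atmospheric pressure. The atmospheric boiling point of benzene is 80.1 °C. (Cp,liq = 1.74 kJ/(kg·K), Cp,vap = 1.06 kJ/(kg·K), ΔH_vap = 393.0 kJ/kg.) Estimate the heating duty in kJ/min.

Q = 15200 kJ/min

liquid 34.5→80.1 °C: 79.344 kJ/kg
vaporisation at 80.1 °C: 393 kJ/kg
vapour 80.1→98.7 °C: 19.716 kJ/kg
Δh = 79.344 + 393 + 19.716 = 492.06 kJ/kg
Q = ṁ·Δh = 1848 kg/h × 492.06 kJ/kg = 909330 kJ/h
|Q| = 252.59 kW = 15155 kJ/min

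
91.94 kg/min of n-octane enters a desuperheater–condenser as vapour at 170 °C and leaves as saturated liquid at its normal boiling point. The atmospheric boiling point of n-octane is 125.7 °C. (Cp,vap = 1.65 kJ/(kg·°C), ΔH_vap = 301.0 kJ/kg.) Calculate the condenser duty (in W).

vapour 170→125.7 °C: -73.095 kJ/kg
condensation at 125.7 °C: -301 kJ/kg
Δh = -73.095 + -301 = -374.09 kJ/kg
Q = ṁ·Δh = 91.94 kg/min × -374.09 kJ/kg = -34394 kJ/min
|Q| = 573.24 kW = 573240 W

Q_c = 573000 W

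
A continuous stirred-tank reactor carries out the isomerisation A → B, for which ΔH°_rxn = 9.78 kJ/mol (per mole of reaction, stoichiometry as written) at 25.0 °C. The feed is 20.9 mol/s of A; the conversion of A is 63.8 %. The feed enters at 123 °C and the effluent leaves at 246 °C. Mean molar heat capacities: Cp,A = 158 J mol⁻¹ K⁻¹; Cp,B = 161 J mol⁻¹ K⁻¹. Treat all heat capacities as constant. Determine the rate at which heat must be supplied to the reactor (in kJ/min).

Extent of reaction ξ = 0.638 × 20.9 = 13.334 mol/s
Reaction term: ξ·ΔH°_rxn = 13.334 × 9.78 = 130.41 kJ/s
Sensible, feed 123→25 °C: -323.62 kJ/s
Outlet flows (mol/s): A 7.5658, B 13.334
Sensible, products 25→246 °C: 738.63 kJ/s
Q = ΔH = 545.42 kJ/s = 545.42 kW
Heat supplied = 32725 kJ/min

Q_in = 32700 kJ/min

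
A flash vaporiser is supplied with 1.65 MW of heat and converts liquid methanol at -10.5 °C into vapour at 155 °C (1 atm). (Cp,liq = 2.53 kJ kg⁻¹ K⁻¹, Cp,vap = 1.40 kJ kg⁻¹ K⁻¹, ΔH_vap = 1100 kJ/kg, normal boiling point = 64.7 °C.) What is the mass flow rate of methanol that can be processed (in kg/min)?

ṁ = 69.9 kg/min

Δh = 2.53×(64.7−-10.5) + 1100 + 1.40×(155−64.7) = 1416.7 kJ/kg
Q = 1.65 MW = 1650 kJ/s = 99000 kJ/min
ṁ = Q/Δh = 99000 / 1416.7 = 69.882 kg/min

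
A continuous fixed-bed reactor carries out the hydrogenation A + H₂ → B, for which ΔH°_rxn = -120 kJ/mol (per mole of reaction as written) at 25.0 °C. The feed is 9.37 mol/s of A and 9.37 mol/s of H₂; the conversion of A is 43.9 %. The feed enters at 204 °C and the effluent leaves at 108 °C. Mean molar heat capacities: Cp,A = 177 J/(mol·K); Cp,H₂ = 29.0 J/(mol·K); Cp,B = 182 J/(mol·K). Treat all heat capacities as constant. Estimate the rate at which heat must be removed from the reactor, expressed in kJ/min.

Extent of reaction ξ = 0.439 × 9.37 = 4.1134 mol/s
Reaction term: ξ·ΔH°_rxn = 4.1134 × -120 = -493.61 kJ/s
Sensible, feed 204→25 °C: -345.51 kJ/s
Outlet flows (mol/s): A 5.2566, H₂ 5.2566, B 4.1134
Sensible, products 25→108 °C: 152.01 kJ/s
Q = ΔH = -687.11 kJ/s = -687.11 kW
Heat removed = 41226 kJ/min

Q_out = 41200 kJ/min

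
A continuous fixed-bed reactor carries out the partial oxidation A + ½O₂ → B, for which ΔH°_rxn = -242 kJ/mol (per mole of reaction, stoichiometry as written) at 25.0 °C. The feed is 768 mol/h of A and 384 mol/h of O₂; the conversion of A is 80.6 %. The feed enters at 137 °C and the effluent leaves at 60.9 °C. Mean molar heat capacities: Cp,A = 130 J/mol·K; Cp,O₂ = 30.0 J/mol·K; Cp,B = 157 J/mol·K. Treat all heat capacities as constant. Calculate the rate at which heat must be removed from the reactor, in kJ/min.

Extent of reaction ξ = 0.806 × 768 = 619.01 mol/h
Reaction term: ξ·ΔH°_rxn = 619.01 × -242 = -149800 kJ/h
Sensible, feed 137→25 °C: -12472 kJ/h
Outlet flows (mol/h): A 148.99, O₂ 74.496, B 619.01
Sensible, products 25→60.9 °C: 4264.5 kJ/h
Q = ΔH = -158010 kJ/h = -43.891 kW
Heat removed = 2633.5 kJ/min

Q_out = 2630 kJ/min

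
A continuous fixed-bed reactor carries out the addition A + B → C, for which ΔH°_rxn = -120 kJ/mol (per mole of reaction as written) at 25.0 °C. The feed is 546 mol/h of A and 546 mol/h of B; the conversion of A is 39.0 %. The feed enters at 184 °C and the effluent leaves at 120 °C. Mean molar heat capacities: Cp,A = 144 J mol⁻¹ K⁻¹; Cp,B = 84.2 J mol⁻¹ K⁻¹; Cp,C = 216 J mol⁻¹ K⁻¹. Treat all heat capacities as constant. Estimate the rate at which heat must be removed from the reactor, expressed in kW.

Extent of reaction ξ = 0.390 × 546 = 212.94 mol/h
Reaction term: ξ·ΔH°_rxn = 212.94 × -120 = -25553 kJ/h
Sensible, feed 184→25 °C: -19811 kJ/h
Outlet flows (mol/h): A 333.06, B 333.06, C 212.94
Sensible, products 25→120 °C: 11590 kJ/h
Q = ΔH = -33774 kJ/h = -9.3816 kW
Heat removed = 9.3816 kW

Q_out = 9.38 kW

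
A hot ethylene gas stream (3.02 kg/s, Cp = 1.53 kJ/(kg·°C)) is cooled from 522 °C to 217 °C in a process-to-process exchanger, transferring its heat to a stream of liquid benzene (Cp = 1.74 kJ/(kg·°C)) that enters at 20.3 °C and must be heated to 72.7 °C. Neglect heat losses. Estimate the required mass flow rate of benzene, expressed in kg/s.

Heat released by hot stream: Q = 3.02 × 1.53 × (522 − 217) = 1409.3 kJ/s
Energy balance on cold side (adiabatic exchanger): Q = ṁ_c·Cp_c·(T_c,out − T_c,in)
ṁ_c = 1409.3 / [1.74 × (72.7 − 20.3)] = 15.457 kg/s

ṁ_c = 15.5 kg/s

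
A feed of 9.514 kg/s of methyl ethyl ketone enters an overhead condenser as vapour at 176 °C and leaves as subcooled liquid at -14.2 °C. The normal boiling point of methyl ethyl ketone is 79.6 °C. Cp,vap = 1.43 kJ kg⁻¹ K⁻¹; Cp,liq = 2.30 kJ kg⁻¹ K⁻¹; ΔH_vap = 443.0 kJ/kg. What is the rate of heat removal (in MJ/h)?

Q_c = 27300 MJ/h

vapour 176→79.6 °C: -137.85 kJ/kg
condensation at 79.6 °C: -443 kJ/kg
liquid 79.6→-14.2 °C: -215.74 kJ/kg
Δh = -137.85 + -443 + -215.74 = -796.59 kJ/kg
Q = ṁ·Δh = 9.514 kg/s × -796.59 kJ/kg = -7578.8 kJ/s
|Q| = 7578.8 kW = 27284 MJ/h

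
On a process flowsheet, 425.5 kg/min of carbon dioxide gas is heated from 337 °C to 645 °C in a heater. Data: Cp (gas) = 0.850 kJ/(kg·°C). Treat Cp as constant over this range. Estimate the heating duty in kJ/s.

Q = 1860 kJ/s

Q = ṁ·Cp·ΔT = 425.5 × 0.850 × (645 − 337) = 111400 kJ/min
Converting: 111400 / 60 s = 1856.6 kW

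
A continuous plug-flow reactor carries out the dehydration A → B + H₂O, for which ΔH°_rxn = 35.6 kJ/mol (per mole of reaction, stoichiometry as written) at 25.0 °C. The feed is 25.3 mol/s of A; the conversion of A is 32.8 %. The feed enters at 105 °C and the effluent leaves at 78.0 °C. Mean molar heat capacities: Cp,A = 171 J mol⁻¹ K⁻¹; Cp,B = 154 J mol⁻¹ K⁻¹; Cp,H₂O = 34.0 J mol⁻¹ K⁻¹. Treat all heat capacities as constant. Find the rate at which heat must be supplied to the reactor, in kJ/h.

Q_in = 670000 kJ/h

Extent of reaction ξ = 0.328 × 25.3 = 8.2984 mol/s
Reaction term: ξ·ΔH°_rxn = 8.2984 × 35.6 = 295.42 kJ/s
Sensible, feed 105→25 °C: -346.1 kJ/s
Outlet flows (mol/s): A 17.002, B 8.2984, H₂O 8.2984
Sensible, products 25→78.0 °C: 236.77 kJ/s
Q = ΔH = 186.09 kJ/s = 186.09 kW
Heat supplied = 669920 kJ/h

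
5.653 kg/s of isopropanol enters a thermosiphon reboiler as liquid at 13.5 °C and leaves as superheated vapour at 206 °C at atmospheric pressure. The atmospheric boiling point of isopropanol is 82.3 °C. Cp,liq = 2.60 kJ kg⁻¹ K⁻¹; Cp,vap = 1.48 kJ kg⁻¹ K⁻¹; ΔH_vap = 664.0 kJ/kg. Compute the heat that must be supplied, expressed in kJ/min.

Q = 348000 kJ/min

liquid 13.5→82.3 °C: 178.88 kJ/kg
vaporisation at 82.3 °C: 664 kJ/kg
vapour 82.3→206 °C: 183.08 kJ/kg
Δh = 178.88 + 664 + 183.08 = 1026 kJ/kg
Q = ṁ·Δh = 5.653 kg/s × 1026 kJ/kg = 5799.7 kJ/s
|Q| = 5799.7 kW = 347980 kJ/min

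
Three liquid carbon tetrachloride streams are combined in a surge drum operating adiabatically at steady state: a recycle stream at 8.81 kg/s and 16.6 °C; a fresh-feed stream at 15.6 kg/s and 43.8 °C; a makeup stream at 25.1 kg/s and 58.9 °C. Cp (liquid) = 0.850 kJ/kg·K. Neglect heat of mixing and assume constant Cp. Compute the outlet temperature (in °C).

Adiabatic, steady state ⇒ Σ ṁᵢCp,ᵢ(T_out − Tᵢ) = 0
Σ ṁᵢCp,ᵢTᵢ = 8.81×0.850×16.6 + 15.6×0.850×43.8 + 25.1×0.850×58.9 = 1961.7
Σ ṁᵢCp,ᵢ = 8.81×0.850 + 15.6×0.850 + 25.1×0.850 = 42.084
T_out = 1961.7 / 42.084 = 46.615 °C

T_out = 46.6 °C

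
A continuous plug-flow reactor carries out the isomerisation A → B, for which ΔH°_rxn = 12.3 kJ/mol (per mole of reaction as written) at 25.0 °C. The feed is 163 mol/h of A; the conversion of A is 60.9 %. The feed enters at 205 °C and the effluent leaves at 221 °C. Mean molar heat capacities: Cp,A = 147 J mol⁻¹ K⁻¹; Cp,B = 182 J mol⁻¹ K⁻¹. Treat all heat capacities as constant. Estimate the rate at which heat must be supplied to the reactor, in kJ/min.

Q_in = 38.1 kJ/min

Extent of reaction ξ = 0.609 × 163 = 99.267 mol/h
Reaction term: ξ·ΔH°_rxn = 99.267 × 12.3 = 1221 kJ/h
Sensible, feed 205→25 °C: -4313 kJ/h
Outlet flows (mol/h): A 63.733, B 99.267
Sensible, products 25→221 °C: 5377.3 kJ/h
Q = ΔH = 2285.3 kJ/h = 0.63481 kW
Heat supplied = 38.089 kJ/min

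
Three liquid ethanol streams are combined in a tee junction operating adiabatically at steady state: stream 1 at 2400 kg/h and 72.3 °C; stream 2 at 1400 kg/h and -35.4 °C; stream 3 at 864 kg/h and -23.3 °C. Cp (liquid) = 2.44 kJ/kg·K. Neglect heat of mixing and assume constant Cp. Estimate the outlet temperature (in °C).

T_out = 22.3 °C

Adiabatic, steady state ⇒ Σ ṁᵢCp,ᵢ(T_out − Tᵢ) = 0
Σ ṁᵢCp,ᵢTᵢ = 2400×2.44×72.3 + 1400×2.44×-35.4 + 864×2.44×-23.3 = 253340
Σ ṁᵢCp,ᵢ = 2400×2.44 + 1400×2.44 + 864×2.44 = 11380
T_out = 253340 / 11380 = 22.262 °C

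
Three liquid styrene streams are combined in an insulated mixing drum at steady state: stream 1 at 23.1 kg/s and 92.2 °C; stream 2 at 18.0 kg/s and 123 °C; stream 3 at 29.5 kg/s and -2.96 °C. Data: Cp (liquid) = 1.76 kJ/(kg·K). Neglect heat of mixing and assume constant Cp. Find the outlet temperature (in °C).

T_out = 60.3 °C

Energy balance with Q = 0: Σ ṁᵢCp,ᵢ(T_out − Tᵢ) = 0
T_out = Σ ṁᵢCp,ᵢTᵢ / Σ ṁᵢCp,ᵢ
      = 7491.4 / 124.26 = 60.29 °C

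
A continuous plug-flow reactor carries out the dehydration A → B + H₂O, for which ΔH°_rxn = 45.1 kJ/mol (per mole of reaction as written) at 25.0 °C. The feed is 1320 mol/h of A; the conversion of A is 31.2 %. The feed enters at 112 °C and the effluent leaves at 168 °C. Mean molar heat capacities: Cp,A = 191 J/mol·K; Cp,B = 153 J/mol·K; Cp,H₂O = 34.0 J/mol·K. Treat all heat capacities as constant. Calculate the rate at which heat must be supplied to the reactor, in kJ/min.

Extent of reaction ξ = 0.312 × 1320 = 411.84 mol/h
Reaction term: ξ·ΔH°_rxn = 411.84 × 45.1 = 18574 kJ/h
Sensible, feed 112→25 °C: -21934 kJ/h
Outlet flows (mol/h): A 908.16, B 411.84, H₂O 411.84
Sensible, products 25→168 °C: 35818 kJ/h
Q = ΔH = 32457 kJ/h = 9.0159 kW
Heat supplied = 540.95 kJ/min

Q_in = 541 kJ/min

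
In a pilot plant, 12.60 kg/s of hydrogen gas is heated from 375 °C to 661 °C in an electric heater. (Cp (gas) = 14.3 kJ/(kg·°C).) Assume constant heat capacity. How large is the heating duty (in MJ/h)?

Q = 186000 MJ/h

Q = ṁ·Cp·ΔT = 12.60 × 14.3 × (661 − 375) = 51531 kJ/s
Heating duty = 185510 MJ/h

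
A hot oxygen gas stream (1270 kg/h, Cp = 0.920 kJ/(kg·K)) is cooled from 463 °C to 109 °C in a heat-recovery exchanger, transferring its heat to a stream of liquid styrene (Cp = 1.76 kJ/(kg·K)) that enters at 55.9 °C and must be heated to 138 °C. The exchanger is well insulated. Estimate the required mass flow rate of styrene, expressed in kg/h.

Heat released by hot stream: Q = 1270 × 0.920 × (463 − 109) = 413610 kJ/h
Energy balance on cold side (adiabatic exchanger): Q = ṁ_c·Cp_c·(T_c,out − T_c,in)
ṁ_c = 413610 / [1.76 × (138 − 55.9)] = 2862.5 kg/h

ṁ_c = 2860 kg/h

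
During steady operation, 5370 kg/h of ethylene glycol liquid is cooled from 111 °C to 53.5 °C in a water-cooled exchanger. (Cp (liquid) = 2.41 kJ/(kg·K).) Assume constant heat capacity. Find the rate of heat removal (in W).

Q = ṁ·Cp·ΔT = 5370 × 2.41 × (53.5 − 111) = -744150 kJ/h
Converting: 744150 / 3600 s = 206.71 kW
Cooling duty = 206710 W

Q_c = 207000 W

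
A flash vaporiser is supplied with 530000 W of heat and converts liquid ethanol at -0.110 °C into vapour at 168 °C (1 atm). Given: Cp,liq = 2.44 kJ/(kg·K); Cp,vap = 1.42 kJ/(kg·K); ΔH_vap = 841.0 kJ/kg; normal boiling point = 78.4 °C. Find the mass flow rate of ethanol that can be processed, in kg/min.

ṁ = 27.4 kg/min

Δh = 2.44×(78.4−-0.110) + 841.0 + 1.42×(168−78.4) = 1159.8 kJ/kg
Q = 530000 W = 530 kJ/s = 31800 kJ/min
ṁ = Q/Δh = 31800 / 1159.8 = 27.419 kg/min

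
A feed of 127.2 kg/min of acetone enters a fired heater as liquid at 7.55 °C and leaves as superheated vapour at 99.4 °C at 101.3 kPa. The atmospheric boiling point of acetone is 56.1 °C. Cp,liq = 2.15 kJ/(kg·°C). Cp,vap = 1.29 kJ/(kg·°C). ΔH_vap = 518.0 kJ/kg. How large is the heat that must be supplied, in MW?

liquid 7.55→56.1 °C: 104.38 kJ/kg
vaporisation at 56.1 °C: 518 kJ/kg
vapour 56.1→99.4 °C: 55.857 kJ/kg
Δh = 104.38 + 518 + 55.857 = 678.24 kJ/kg
Q = ṁ·Δh = 127.2 kg/min × 678.24 kJ/kg = 86272 kJ/min
|Q| = 1437.9 kW = 1.4379 MW

Q = 1.44 MW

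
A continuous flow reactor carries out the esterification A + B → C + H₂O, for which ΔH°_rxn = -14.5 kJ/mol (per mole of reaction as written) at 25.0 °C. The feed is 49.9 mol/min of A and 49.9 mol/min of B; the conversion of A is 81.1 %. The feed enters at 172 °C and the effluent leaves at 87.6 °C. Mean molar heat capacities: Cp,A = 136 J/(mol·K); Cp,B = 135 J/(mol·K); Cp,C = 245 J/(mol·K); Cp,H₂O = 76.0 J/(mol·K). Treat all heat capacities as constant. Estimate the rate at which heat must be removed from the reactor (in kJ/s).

Q_out = 26.7 kJ/s

Extent of reaction ξ = 0.811 × 49.9 = 40.469 mol/min
Reaction term: ξ·ΔH°_rxn = 40.469 × -14.5 = -586.8 kJ/min
Sensible, feed 172→25 °C: -1987.9 kJ/min
Outlet flows (mol/min): A 9.4311, B 9.4311, C 40.469, H₂O 40.469
Sensible, products 25→87.6 °C: 973.2 kJ/min
Q = ΔH = -1601.5 kJ/min = -26.691 kW
Heat removed = 26.691 kJ/s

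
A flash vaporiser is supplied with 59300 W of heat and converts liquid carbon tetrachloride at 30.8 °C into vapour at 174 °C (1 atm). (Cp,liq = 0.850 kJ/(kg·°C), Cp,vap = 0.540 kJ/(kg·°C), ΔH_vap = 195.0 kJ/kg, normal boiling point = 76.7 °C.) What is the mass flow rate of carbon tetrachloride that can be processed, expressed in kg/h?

Δh = 0.850×(76.7−30.8) + 195.0 + 0.540×(174−76.7) = 286.56 kJ/kg
Q = 59300 W = 59.3 kJ/s = 213480 kJ/h
ṁ = Q/Δh = 213480 / 286.56 = 744.98 kg/h

ṁ = 745 kg/h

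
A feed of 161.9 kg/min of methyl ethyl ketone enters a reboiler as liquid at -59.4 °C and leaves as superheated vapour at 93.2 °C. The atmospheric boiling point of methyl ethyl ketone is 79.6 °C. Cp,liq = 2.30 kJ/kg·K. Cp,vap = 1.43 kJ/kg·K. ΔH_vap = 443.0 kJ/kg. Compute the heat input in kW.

Q = 2110 kW

liquid -59.4→79.6 °C: 319.7 kJ/kg
vaporisation at 79.6 °C: 443 kJ/kg
vapour 79.6→93.2 °C: 19.448 kJ/kg
Δh = 319.7 + 443 + 19.448 = 782.15 kJ/kg
Q = ṁ·Δh = 161.9 kg/min × 782.15 kJ/kg = 126630 kJ/min
|Q| = 2110.5 kW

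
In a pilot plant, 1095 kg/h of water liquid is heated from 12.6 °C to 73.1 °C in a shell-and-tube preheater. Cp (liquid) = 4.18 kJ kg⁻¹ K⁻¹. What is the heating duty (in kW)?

Q = 76.9 kW

Q = ṁ·Cp·ΔT = 1095 × 4.18 × (73.1 − 12.6) = 276910 kJ/h
Converting: 276910 / 3600 s = 76.921 kW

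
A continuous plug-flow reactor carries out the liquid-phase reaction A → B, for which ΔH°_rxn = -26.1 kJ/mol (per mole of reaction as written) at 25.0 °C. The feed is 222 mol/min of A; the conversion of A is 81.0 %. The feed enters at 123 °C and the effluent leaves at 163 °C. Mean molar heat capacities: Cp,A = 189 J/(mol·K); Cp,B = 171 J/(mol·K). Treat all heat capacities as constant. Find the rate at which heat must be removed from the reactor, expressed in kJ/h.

Q_out = 208000 kJ/h

Extent of reaction ξ = 0.810 × 222 = 179.82 mol/min
Reaction term: ξ·ΔH°_rxn = 179.82 × -26.1 = -4693.3 kJ/min
Sensible, feed 123→25 °C: -4111.9 kJ/min
Outlet flows (mol/min): A 42.18, B 179.82
Sensible, products 25→163 °C: 5343.5 kJ/min
Q = ΔH = -3461.7 kJ/min = -57.694 kW
Heat removed = 207700 kJ/h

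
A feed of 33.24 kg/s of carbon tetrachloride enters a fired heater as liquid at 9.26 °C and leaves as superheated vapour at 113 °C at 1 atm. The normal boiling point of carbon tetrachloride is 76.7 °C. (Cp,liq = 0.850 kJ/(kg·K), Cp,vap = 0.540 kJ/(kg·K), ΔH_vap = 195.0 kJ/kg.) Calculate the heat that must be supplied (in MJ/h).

liquid 9.26→76.7 °C: 57.324 kJ/kg
vaporisation at 76.7 °C: 195 kJ/kg
vapour 76.7→113 °C: 19.602 kJ/kg
Δh = 57.324 + 195 + 19.602 = 271.93 kJ/kg
Q = ṁ·Δh = 33.24 kg/s × 271.93 kJ/kg = 9038.8 kJ/s
|Q| = 9038.8 kW = 32540 MJ/h

Q = 32500 MJ/h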